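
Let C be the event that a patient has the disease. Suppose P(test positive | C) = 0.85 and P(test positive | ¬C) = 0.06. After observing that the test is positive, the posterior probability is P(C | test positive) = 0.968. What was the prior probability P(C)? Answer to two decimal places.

P(C) = 0.68

Bayes' rule in odds form gives O(C|E) = O(C)·[P(E|C)/P(E|¬C)], hence O(C) = O(C|E)/LR.
Posterior odds = 0.968/(1−0.968) = 30.2500. LR = 0.85/0.06 = 14.1667.
Prior odds = 30.2500/14.1667 = 2.1353, so P(C) = 2.1353/(1+2.1353) ≈ 0.68.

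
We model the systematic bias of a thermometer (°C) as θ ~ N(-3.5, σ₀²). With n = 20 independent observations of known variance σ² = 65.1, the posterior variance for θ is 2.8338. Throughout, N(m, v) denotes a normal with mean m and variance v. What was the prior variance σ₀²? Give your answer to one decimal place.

For the Normal–Normal model with known σ², precisions add: τ_n = τ₀ + n/σ².
So 1/σ₀² = 1/2.8338 − 20/65.1 = 0.352883 − 0.307220 = 0.045663.
Hence σ₀² = 1/0.045663 ≈ 21.9.

σ₀² = 21.9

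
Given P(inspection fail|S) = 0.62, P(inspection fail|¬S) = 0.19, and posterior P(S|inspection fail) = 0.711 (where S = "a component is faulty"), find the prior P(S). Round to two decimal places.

P(S) = 0.43

Bayes' rule in odds form gives O(S|E) = O(S)·[P(E|S)/P(E|¬S)], hence O(S) = O(S|E)/LR.
Posterior odds = 0.711/(1−0.711) = 2.4602. LR = 0.62/0.19 = 3.2632.
Prior odds = 2.4602/3.2632 = 0.7539, so P(S) = 0.7539/(1+0.7539) ≈ 0.43.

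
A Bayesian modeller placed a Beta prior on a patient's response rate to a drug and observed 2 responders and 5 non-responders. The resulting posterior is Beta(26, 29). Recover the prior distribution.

Beta is conjugate to the binomial likelihood: posterior = Beta(α+s, β+f).
Subtract the data counts: 26−2=24, 29−5=24.

Beta(24, 24)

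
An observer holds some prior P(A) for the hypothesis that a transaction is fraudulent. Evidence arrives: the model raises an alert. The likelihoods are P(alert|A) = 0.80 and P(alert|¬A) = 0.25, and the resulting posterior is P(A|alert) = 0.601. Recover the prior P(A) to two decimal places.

P(A) = 0.32

In odds form, posterior odds = prior odds × likelihood ratio, so prior odds = posterior odds ÷ LR.
Posterior odds = 0.601/(1−0.601) = 1.5063. LR = 0.80/0.25 = 3.2000.
Prior odds = 1.5063/3.2000 = 0.4707, so P(A) = 0.4707/(1+0.4707) ≈ 0.32.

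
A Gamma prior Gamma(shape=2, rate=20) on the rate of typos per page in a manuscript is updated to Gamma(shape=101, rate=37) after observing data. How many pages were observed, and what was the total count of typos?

n = 17 pages with total 99 typos

A Gamma(α, β) prior (rate parametrization) on a Poisson rate with n observations summing to S gives posterior Gamma(α+S, β+n).
Matching: Σxᵢ = 101 − 2 = 99 and n = 37 − 20 = 17.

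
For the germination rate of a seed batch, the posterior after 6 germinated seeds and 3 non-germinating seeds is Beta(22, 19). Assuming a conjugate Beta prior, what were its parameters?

Beta is conjugate to the binomial likelihood: posterior = Beta(α+s, β+f).
So α = 22 − 6 = 16 and β = 19 − 3 = 16.

Beta(16, 16)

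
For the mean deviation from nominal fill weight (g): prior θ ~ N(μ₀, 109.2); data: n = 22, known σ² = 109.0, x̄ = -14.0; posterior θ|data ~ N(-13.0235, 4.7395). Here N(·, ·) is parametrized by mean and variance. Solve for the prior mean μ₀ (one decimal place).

The posterior mean is a precision-weighted average: μ_n = (τ₀μ₀ + τ_data·x̄)/(τ₀+τ_data), with τ₀=1/σ₀² and τ_data=n/σ².
Here τ₀ = 1/109.2 = 0.009158 and τ_data = 22/109.0 = 0.201835, so τ_n = 0.210993.
Rearranging for μ₀: μ₀ = (μ_n·τ_n − τ_data·x̄)/τ₀ = (-13.0235·0.210993 − 0.201835·-14.0) / 0.009158 = 0.077823/0.009158 ≈ 8.5.

μ₀ = 8.5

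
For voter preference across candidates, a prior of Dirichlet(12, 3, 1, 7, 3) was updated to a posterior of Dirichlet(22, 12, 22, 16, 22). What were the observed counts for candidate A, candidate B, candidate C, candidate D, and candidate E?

For a Dirichlet(α) prior with multinomial counts c, the posterior is Dirichlet(α + c) componentwise.
Counts are posterior − prior componentwise: 22−12=10, 12−3=9, 22−1=21, 16−7=9, 22−3=19.

counts (10, 9, 21, 9, 19)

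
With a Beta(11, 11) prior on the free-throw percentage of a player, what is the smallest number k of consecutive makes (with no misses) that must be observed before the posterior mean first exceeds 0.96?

After k makes and 0 misses the posterior is Beta(11+k, 11), with mean (11+k)/(11+11+k).
Set (11+k)/(22+k) > 0.96 and solve: k > (0.96·22 − 11)/(1 − 0.96) = 253.000.
The smallest integer exceeding 253.000 is 254, and checking k=254: (265)/(276) = 0.9601 > 0.96.

k = 254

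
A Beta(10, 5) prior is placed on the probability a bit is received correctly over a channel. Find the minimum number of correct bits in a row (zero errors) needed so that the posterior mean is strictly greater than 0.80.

After k correct bits and 0 errors the posterior is Beta(10+k, 5), with mean (10+k)/(10+5+k).
Set (10+k)/(15+k) > 0.80 and solve: k > (0.80·15 − 10)/(1 − 0.80) = 10.000.
The smallest integer exceeding 10.000 is 11, and checking k=11: (21)/(26) = 0.8077 > 0.80.

k = 11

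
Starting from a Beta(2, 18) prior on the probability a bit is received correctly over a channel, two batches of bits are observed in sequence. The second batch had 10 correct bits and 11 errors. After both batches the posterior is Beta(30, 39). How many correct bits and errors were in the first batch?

Because Beta–binomial updating is additive in the counts, the combined data contributed (α_post−α_prior, β_post−β_prior) successes and failures.
Total across both batches: 30−2=28 correct bits, 39−18=21 errors.
Subtract the second batch: 28−10=18 correct bits and 21−11=10 errors.

18 correct bits and 10 errors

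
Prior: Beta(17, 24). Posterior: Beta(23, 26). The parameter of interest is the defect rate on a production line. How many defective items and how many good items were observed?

6 defective items and 2 good items

A Beta(α, β) prior with s successes and f failures in binomial data gives a Beta(α+s, β+f) posterior.
Match parameters: s=23−17=6, f=26−24=2.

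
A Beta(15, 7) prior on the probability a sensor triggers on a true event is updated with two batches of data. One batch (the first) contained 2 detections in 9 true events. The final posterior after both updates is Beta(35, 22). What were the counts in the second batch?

Sequential conjugate updates are equivalent to a single update on the pooled data, so total successes = posterior α − prior α and total failures = posterior β − prior β.
Total across both batches: 35−15=20 detections, 22−7=15 misses.
Subtract the first batch: 20−2=18 detections and 15−7=8 misses.

18 detections and 8 misses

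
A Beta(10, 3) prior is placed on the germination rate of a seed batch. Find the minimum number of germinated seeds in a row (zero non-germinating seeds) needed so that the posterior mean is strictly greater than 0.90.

k = 18

After k germinated seeds and 0 non-germinating seeds the posterior is Beta(10+k, 3), with mean (10+k)/(10+3+k).
Set (10+k)/(13+k) > 0.90 and solve: k > (0.90·13 − 10)/(1 − 0.90) = 17.000.
The smallest integer exceeding 17.000 is 18.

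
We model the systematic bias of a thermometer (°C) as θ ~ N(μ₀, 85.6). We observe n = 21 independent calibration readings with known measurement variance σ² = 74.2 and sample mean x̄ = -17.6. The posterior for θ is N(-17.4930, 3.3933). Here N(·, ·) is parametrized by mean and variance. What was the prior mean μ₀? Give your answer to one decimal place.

The posterior mean is a precision-weighted average: μ_n = (τ₀μ₀ + τ_data·x̄)/(τ₀+τ_data), with τ₀=1/σ₀² and τ_data=n/σ².
Here τ₀ = 1/85.6 = 0.011682 and τ_data = 21/74.2 = 0.283019, so τ_n = 0.294701.
Rearranging for μ₀: μ₀ = (μ_n·τ_n − τ_data·x̄)/τ₀ = (-17.4930·0.294701 − 0.283019·-17.6) / 0.011682 = -0.174070/0.011682 ≈ -14.9.

μ₀ = -14.9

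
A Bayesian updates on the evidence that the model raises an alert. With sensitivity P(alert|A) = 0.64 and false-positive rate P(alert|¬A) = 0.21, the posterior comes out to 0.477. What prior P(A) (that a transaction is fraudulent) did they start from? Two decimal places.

In odds form, posterior odds = prior odds × likelihood ratio, so prior odds = posterior odds ÷ LR.
Posterior odds = 0.477/(1−0.477) = 0.9120. LR = 0.64/0.21 = 3.0476.
Prior odds = 0.9120/3.0476 = 0.2993, so P(A) = 0.2993/(1+0.2993) ≈ 0.23.

P(A) = 0.23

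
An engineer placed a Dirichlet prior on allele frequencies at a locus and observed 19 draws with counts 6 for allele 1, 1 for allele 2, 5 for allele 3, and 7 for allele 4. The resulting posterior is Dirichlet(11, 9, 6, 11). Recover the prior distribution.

Dirichlet(5, 8, 1, 4)

For a Dirichlet(α) prior with multinomial counts c, the posterior is Dirichlet(α + c) componentwise.
Subtract each count from the matching posterior parameter: 11−6=5, 9−1=8, 6−5=1, 11−7=4.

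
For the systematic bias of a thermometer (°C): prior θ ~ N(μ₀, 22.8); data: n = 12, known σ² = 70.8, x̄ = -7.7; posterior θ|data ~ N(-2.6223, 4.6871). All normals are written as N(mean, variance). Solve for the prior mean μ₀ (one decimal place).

With known observation variance, the Normal–Normal posterior has precision τ_n = τ₀ + n/σ² and mean μ_n = (τ₀μ₀ + (n/σ²)x̄)/τ_n.
Here τ₀ = 1/22.8 = 0.043860 and τ_data = 12/70.8 = 0.169492, so τ_n = 0.213352.
Rearranging for μ₀: μ₀ = (μ_n·τ_n − τ_data·x̄)/τ₀ = (-2.6223·0.213352 − 0.169492·-7.7) / 0.043860 = 0.745615/0.043860 ≈ 17.0.

μ₀ = 17.0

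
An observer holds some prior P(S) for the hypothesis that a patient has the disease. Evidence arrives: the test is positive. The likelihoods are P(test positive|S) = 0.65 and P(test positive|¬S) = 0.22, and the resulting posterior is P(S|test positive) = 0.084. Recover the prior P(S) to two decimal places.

P(S) = 0.03

Bayes' rule in odds form gives O(S|E) = O(S)·[P(E|S)/P(E|¬S)], hence O(S) = O(S|E)/LR.
Posterior odds = 0.084/(1−0.084) = 0.0917. LR = 0.65/0.22 = 2.9545.
Prior odds = 0.0917/2.9545 = 0.0310, so P(S) = 0.0310/(1+0.0310) ≈ 0.03.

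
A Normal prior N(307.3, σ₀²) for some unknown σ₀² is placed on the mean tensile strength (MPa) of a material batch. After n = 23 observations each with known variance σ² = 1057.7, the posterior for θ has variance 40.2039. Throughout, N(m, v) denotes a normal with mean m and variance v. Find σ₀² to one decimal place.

σ₀² = 319.7

Posterior precision equals prior precision plus data precision: 1/σ_n² = 1/σ₀² + n/σ².
So 1/σ₀² = 1/40.2039 − 23/1057.7 = 0.024873 − 0.021745 = 0.003128.
Hence σ₀² = 1/0.003128 ≈ 319.7.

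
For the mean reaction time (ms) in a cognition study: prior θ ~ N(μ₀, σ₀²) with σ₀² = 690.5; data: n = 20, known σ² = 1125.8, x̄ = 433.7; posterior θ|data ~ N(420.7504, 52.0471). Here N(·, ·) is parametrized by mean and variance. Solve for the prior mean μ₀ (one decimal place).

With known observation variance, the Normal–Normal posterior has precision τ_n = τ₀ + n/σ² and mean μ_n = (τ₀μ₀ + (n/σ²)x̄)/τ_n.
Here τ₀ = 1/690.5 = 0.001448 and τ_data = 20/1125.8 = 0.017765, so τ_n = 0.019213.
Rearranging for μ₀: μ₀ = (μ_n·τ_n − τ_data·x̄)/τ₀ = (420.7504·0.019213 − 0.017765·433.7) / 0.001448 = 0.379197/0.001448 ≈ 261.9.

μ₀ = 261.9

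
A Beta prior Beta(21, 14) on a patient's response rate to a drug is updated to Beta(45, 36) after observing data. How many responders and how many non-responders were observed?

Beta is conjugate to the binomial likelihood: posterior = Beta(a+s, b+f).
Match parameters: s=45−21=24, f=36−14=22.

24 responders and 22 non-responders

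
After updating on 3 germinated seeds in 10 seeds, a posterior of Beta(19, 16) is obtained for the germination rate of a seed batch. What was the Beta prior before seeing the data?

Beta(16, 9)

Under Beta–binomial conjugacy the posterior parameters are (α+s, β+f).
So α = 19 − 3 = 16 and β = 16 − 7 = 9.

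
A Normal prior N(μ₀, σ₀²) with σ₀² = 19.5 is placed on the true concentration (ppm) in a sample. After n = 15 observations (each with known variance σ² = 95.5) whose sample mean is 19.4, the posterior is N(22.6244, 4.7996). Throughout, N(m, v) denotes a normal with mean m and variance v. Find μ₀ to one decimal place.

μ₀ = 32.5

The posterior mean is a precision-weighted average: μ_n = (τ₀μ₀ + τ_data·x̄)/(τ₀+τ_data), with τ₀=1/σ₀² and τ_data=n/σ².
Here τ₀ = 1/19.5 = 0.051282 and τ_data = 15/95.5 = 0.157068, so τ_n = 0.208350.
Rearranging for μ₀: μ₀ = (μ_n·τ_n − τ_data·x̄)/τ₀ = (22.6244·0.208350 − 0.157068·19.4) / 0.051282 = 1.666675/0.051282 ≈ 32.5.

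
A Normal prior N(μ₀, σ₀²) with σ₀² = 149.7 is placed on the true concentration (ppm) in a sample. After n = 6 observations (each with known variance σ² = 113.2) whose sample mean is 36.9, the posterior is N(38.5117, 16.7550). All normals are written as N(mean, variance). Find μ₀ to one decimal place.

With known observation variance, the Normal–Normal posterior has precision τ_n = τ₀ + n/σ² and mean μ_n = (τ₀μ₀ + (n/σ²)x̄)/τ_n.
Here τ₀ = 1/149.7 = 0.006680 and τ_data = 6/113.2 = 0.053004, so τ_n = 0.059684.
Rearranging for μ₀: μ₀ = (μ_n·τ_n − τ_data·x̄)/τ₀ = (38.5117·0.059684 − 0.053004·36.9) / 0.006680 = 0.342685/0.006680 ≈ 51.3.

μ₀ = 51.3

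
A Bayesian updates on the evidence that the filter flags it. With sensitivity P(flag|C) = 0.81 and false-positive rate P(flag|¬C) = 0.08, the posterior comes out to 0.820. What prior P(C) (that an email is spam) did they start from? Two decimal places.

P(C) = 0.31

Bayes' rule in odds form gives O(C|E) = O(C)·[P(E|C)/P(E|¬C)], hence O(C) = O(C|E)/LR.
Posterior odds = 0.820/(1−0.820) = 4.5556. LR = 0.81/0.08 = 10.1250.
Prior odds = 4.5556/10.1250 = 0.4499, so P(C) = 0.4499/(1+0.4499) ≈ 0.31.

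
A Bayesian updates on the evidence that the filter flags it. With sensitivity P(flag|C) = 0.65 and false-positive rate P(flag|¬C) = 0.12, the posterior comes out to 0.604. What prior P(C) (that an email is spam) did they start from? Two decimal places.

In odds form, posterior odds = prior odds × likelihood ratio, so prior odds = posterior odds ÷ LR.
Posterior odds = 0.604/(1−0.604) = 1.5253. LR = 0.65/0.12 = 5.4167.
Prior odds = 1.5253/5.4167 = 0.2816, so P(C) = 0.2816/(1+0.2816) ≈ 0.22.

P(C) = 0.22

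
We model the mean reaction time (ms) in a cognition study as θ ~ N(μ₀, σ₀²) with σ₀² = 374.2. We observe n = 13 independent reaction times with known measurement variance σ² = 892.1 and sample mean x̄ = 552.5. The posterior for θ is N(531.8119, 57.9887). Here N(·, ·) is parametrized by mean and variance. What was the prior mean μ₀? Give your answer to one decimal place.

The posterior mean is a precision-weighted average: μ_n = (τ₀μ₀ + τ_data·x̄)/(τ₀+τ_data), with τ₀=1/σ₀² and τ_data=n/σ².
Here τ₀ = 1/374.2 = 0.002672 and τ_data = 13/892.1 = 0.014572, so τ_n = 0.017244.
Rearranging for μ₀: μ₀ = (μ_n·τ_n − τ_data·x̄)/τ₀ = (531.8119·0.017244 − 0.014572·552.5) / 0.002672 = 1.119534/0.002672 ≈ 419.0.

μ₀ = 419.0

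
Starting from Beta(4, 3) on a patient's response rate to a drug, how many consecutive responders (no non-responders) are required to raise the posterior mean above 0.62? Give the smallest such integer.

k = 1

After k responders and 0 non-responders the posterior is Beta(4+k, 3), with mean (4+k)/(4+3+k).
Set (4+k)/(7+k) > 0.62 and solve: k > (0.62·7 − 4)/(1 − 0.62) = 0.895.
The smallest integer exceeding 0.895 is 1.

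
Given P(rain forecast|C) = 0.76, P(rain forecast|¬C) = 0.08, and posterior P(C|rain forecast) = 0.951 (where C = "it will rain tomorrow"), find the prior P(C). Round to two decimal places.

P(C) = 0.67

Bayes' rule in odds form gives O(C|E) = O(C)·[P(E|C)/P(E|¬C)], hence O(C) = O(C|E)/LR.
Posterior odds = 0.951/(1−0.951) = 19.4082. LR = 0.76/0.08 = 9.5000.
Prior odds = 19.4082/9.5000 = 2.0430, so P(C) = 2.0430/(1+2.0430) ≈ 0.67.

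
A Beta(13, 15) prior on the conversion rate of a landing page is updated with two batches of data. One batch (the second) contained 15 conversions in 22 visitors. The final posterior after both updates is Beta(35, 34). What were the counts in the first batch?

Sequential conjugate updates are equivalent to a single update on the pooled data, so total successes = posterior α − prior α and total failures = posterior β − prior β.
Total across both batches: 35−13=22 conversions, 34−15=19 bounces.
Subtract the second batch: 22−15=7 conversions and 19−7=12 bounces.

7 conversions and 12 bounces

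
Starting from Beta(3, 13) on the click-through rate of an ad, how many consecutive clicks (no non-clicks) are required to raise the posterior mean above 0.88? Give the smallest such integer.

k = 93

After k clicks and 0 non-clicks the posterior is Beta(3+k, 13), with mean (3+k)/(3+13+k).
Set (3+k)/(16+k) > 0.88 and solve: k > (0.88·16 − 3)/(1 − 0.88) = 92.333.
The smallest integer exceeding 92.333 is 93.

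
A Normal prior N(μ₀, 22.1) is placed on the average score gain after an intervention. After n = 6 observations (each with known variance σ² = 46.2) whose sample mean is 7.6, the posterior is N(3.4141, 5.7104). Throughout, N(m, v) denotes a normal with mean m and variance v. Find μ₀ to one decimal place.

μ₀ = -8.6

With known observation variance, the Normal–Normal posterior has precision τ_n = τ₀ + n/σ² and mean μ_n = (τ₀μ₀ + (n/σ²)x̄)/τ_n.
Here τ₀ = 1/22.1 = 0.045249 and τ_data = 6/46.2 = 0.129870, so τ_n = 0.175119.
Rearranging for μ₀: μ₀ = (μ_n·τ_n − τ_data·x̄)/τ₀ = (3.4141·0.175119 − 0.129870·7.6) / 0.045249 = -0.389138/0.045249 ≈ -8.6.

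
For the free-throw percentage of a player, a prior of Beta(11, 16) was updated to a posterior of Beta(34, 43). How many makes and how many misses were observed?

A Beta(α, β) prior with s successes and f failures in binomial data gives a Beta(α+s, β+f) posterior.
Match parameters: s=34−11=23, f=43−16=27.

23 makes and 27 misses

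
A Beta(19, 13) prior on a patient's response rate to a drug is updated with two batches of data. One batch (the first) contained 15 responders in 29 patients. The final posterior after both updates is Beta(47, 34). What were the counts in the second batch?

Because Beta–binomial updating is additive in the counts, the combined data contributed (α_post−α_prior, β_post−β_prior) successes and failures.
Total across both batches: 47−19=28 responders, 34−13=21 non-responders.
Subtract the first batch: 28−15=13 responders and 21−14=7 non-responders.

13 responders and 7 non-responders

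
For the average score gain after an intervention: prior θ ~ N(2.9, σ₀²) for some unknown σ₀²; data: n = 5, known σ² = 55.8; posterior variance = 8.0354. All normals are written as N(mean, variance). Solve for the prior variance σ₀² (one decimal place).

For the Normal–Normal model with known σ², precisions add: τ_n = τ₀ + n/σ².
So 1/σ₀² = 1/8.0354 − 5/55.8 = 0.124449 − 0.089606 = 0.034843.
Hence σ₀² = 1/0.034843 ≈ 28.7.

σ₀² = 28.7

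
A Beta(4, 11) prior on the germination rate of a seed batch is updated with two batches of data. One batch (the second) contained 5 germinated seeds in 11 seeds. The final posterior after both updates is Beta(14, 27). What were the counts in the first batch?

Because Beta–binomial updating is additive in the counts, the combined data contributed (α_post−α_prior, β_post−β_prior) successes and failures.
Total across both batches: 14−4=10 germinated seeds, 27−11=16 non-germinating seeds.
Subtract the second batch: 10−5=5 germinated seeds and 16−6=10 non-germinating seeds.

5 germinated seeds and 10 non-germinating seeds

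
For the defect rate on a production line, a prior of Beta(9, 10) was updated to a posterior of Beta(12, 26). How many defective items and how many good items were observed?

3 defective items and 16 good items

Under Beta–binomial conjugacy the posterior parameters are (a+s, b+f).
So s = 12 − 9 = 3 and f = 26 − 10 = 16.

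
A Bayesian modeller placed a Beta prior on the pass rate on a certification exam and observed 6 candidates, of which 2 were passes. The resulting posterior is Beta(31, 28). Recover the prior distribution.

Beta(29, 24)

Beta is conjugate to the binomial likelihood: posterior = Beta(a+s, b+f).
Subtract the data counts: 31−2=29, 28−4=24.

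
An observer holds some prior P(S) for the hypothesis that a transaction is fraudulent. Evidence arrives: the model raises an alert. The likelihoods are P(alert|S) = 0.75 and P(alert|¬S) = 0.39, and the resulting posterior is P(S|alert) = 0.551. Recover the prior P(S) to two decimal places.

In odds form, posterior odds = prior odds × likelihood ratio, so prior odds = posterior odds ÷ LR.
Posterior odds = 0.551/(1−0.551) = 1.2272. LR = 0.75/0.39 = 1.9231.
Prior odds = 1.2272/1.9231 = 0.6381, so P(S) = 0.6381/(1+0.6381) ≈ 0.39.

P(S) = 0.39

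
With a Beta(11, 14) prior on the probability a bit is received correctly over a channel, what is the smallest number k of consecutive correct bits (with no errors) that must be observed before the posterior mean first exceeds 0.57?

k = 8

After k correct bits and 0 errors the posterior is Beta(11+k, 14), with mean (11+k)/(11+14+k).
Set (11+k)/(25+k) > 0.57 and solve: k > (0.57·25 − 11)/(1 − 0.57) = 7.558.
The smallest integer exceeding 7.558 is 8.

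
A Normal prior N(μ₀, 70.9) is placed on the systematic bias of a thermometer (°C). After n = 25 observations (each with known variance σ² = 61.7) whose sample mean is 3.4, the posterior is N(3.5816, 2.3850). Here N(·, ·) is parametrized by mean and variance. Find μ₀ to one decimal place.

μ₀ = 8.8

The posterior mean is a precision-weighted average: μ_n = (τ₀μ₀ + τ_data·x̄)/(τ₀+τ_data), with τ₀=1/σ₀² and τ_data=n/σ².
Here τ₀ = 1/70.9 = 0.014104 and τ_data = 25/61.7 = 0.405186, so τ_n = 0.419290.
Rearranging for μ₀: μ₀ = (μ_n·τ_n − τ_data·x̄)/τ₀ = (3.5816·0.419290 − 0.405186·3.4) / 0.014104 = 0.124097/0.014104 ≈ 8.8.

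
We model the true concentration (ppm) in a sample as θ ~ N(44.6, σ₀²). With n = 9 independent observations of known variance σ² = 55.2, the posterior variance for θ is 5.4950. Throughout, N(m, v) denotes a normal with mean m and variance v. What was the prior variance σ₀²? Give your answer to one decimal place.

σ₀² = 52.8

For the Normal–Normal model with known σ², precisions add: τ_n = τ₀ + n/σ².
So 1/σ₀² = 1/5.4950 − 9/55.2 = 0.181984 − 0.163043 = 0.018941.
Hence σ₀² = 1/0.018941 ≈ 52.8.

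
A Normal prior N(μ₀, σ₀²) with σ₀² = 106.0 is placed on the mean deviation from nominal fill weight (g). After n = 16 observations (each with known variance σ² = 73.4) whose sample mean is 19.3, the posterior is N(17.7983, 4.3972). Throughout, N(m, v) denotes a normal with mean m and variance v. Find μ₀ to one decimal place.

The posterior mean is a precision-weighted average: μ_n = (τ₀μ₀ + τ_data·x̄)/(τ₀+τ_data), with τ₀=1/σ₀² and τ_data=n/σ².
Here τ₀ = 1/106.0 = 0.009434 and τ_data = 16/73.4 = 0.217984, so τ_n = 0.227418.
Rearranging for μ₀: μ₀ = (μ_n·τ_n − τ_data·x̄)/τ₀ = (17.7983·0.227418 − 0.217984·19.3) / 0.009434 = -0.159437/0.009434 ≈ -16.9.

μ₀ = -16.9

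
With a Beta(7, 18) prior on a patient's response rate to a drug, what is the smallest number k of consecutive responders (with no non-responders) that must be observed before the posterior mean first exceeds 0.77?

k = 54

After k responders and 0 non-responders the posterior is Beta(7+k, 18), with mean (7+k)/(7+18+k).
Set (7+k)/(25+k) > 0.77 and solve: k > (0.77·25 − 7)/(1 − 0.77) = 53.261.
The smallest integer exceeding 53.261 is 54, and checking k=54: (61)/(79) = 0.7722 > 0.77.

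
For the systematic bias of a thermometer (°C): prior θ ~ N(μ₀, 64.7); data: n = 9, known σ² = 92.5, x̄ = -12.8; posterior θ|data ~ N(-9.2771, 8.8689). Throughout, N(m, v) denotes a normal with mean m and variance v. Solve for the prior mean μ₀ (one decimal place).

The posterior mean is a precision-weighted average: μ_n = (τ₀μ₀ + τ_data·x̄)/(τ₀+τ_data), with τ₀=1/σ₀² and τ_data=n/σ².
Here τ₀ = 1/64.7 = 0.015456 and τ_data = 9/92.5 = 0.097297, so τ_n = 0.112753.
Rearranging for μ₀: μ₀ = (μ_n·τ_n − τ_data·x̄)/τ₀ = (-9.2771·0.112753 − 0.097297·-12.8) / 0.015456 = 0.199381/0.015456 ≈ 12.9.

μ₀ = 12.9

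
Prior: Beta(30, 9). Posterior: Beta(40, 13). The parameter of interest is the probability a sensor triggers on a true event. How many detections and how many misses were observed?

10 detections and 4 misses

A Beta(a, b) prior with s successes and f failures in binomial data gives a Beta(a+s, b+f) posterior.
So s = 40 − 30 = 10 and f = 13 − 9 = 4.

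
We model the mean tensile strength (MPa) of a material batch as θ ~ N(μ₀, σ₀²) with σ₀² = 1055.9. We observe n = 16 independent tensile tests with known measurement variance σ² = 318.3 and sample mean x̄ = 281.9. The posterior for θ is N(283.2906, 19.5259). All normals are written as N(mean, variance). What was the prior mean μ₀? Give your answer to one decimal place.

With known observation variance, the Normal–Normal posterior has precision τ_n = τ₀ + n/σ² and mean μ_n = (τ₀μ₀ + (n/σ²)x̄)/τ_n.
Here τ₀ = 1/1055.9 = 0.000947 and τ_data = 16/318.3 = 0.050267, so τ_n = 0.051214.
Rearranging for μ₀: μ₀ = (μ_n·τ_n − τ_data·x̄)/τ₀ = (283.2906·0.051214 − 0.050267·281.9) / 0.000947 = 0.338177/0.000947 ≈ 357.1.

μ₀ = 357.1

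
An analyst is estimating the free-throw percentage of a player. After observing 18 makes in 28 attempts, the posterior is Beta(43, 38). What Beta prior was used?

Under Beta–binomial conjugacy the posterior parameters are (a+s, b+f).
So a = 43 − 18 = 25 and b = 38 − 10 = 28.

Beta(25, 28)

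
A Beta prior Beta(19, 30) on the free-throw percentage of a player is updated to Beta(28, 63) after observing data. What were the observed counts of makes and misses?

9 makes and 33 misses

Beta is conjugate to the binomial likelihood: posterior = Beta(a+s, b+f).
Match parameters: s=28−19=9, f=63−30=33.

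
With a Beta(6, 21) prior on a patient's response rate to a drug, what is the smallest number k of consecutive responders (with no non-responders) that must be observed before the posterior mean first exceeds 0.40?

k = 9

After k responders and 0 non-responders the posterior is Beta(6+k, 21), with mean (6+k)/(6+21+k).
Set (6+k)/(27+k) > 0.40 and solve: k > (0.40·27 − 6)/(1 − 0.40) = 8.000.
The smallest integer exceeding 8.000 is 9.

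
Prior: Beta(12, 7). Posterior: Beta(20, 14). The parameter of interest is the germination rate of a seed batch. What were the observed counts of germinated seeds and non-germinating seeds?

Under Beta–binomial conjugacy the posterior parameters are (a+s, b+f).
So s = 20 − 12 = 8 and f = 14 − 7 = 7.

8 germinated seeds and 7 non-germinating seeds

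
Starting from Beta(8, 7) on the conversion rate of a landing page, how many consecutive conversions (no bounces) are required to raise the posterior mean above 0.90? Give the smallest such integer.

k = 56

After k conversions and 0 bounces the posterior is Beta(8+k, 7), with mean (8+k)/(8+7+k).
Set (8+k)/(15+k) > 0.90 and solve: k > (0.90·15 − 8)/(1 − 0.90) = 55.000.
The smallest integer exceeding 55.000 is 56, and checking k=56: (64)/(71) = 0.9014 > 0.90.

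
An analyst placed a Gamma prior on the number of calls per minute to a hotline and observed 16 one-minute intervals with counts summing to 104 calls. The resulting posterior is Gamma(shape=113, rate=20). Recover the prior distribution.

A Gamma(α, β) prior (rate parametrization) on a Poisson rate with n observations summing to S gives posterior Gamma(α+S, β+n).
So α = 113 − 104 = 9 and β = 20 − 16 = 4.

Gamma(shape=9, rate=4)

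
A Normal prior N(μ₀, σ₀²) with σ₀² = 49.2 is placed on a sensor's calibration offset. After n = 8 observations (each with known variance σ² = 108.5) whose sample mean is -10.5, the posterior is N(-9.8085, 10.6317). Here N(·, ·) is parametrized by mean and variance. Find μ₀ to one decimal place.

The posterior mean is a precision-weighted average: μ_n = (τ₀μ₀ + τ_data·x̄)/(τ₀+τ_data), with τ₀=1/σ₀² and τ_data=n/σ².
Here τ₀ = 1/49.2 = 0.020325 and τ_data = 8/108.5 = 0.073733, so τ_n = 0.094058.
Rearranging for μ₀: μ₀ = (μ_n·τ_n − τ_data·x̄)/τ₀ = (-9.8085·0.094058 − 0.073733·-10.5) / 0.020325 = -0.148371/0.020325 ≈ -7.3.

μ₀ = -7.3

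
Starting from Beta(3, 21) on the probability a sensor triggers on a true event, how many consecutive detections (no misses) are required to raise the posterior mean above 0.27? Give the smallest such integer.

k = 5

After k detections and 0 misses the posterior is Beta(3+k, 21), with mean (3+k)/(3+21+k).
Set (3+k)/(24+k) > 0.27 and solve: k > (0.27·24 − 3)/(1 − 0.27) = 4.767.
The smallest integer exceeding 4.767 is 5.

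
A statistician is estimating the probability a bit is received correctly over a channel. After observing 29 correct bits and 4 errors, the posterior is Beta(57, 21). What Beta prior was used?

A Beta(a, b) prior with s successes and f failures in binomial data gives a Beta(a+s, b+f) posterior.
So a = 57 − 29 = 28 and b = 21 − 4 = 17.

Beta(28, 17)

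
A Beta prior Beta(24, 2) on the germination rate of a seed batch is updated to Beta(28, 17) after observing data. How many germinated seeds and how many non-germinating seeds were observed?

4 germinated seeds and 15 non-germinating seeds

Beta is conjugate to the binomial likelihood: posterior = Beta(a+s, b+f).
So s = 28 − 24 = 4 and f = 17 − 2 = 15.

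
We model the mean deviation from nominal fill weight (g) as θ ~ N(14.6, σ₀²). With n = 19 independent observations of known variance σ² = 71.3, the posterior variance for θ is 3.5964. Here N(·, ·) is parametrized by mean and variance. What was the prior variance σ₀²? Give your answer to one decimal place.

For the Normal–Normal model with known σ², precisions add: τ_n = τ₀ + n/σ².
So 1/σ₀² = 1/3.5964 − 19/71.3 = 0.278056 − 0.266480 = 0.011576.
Hence σ₀² = 1/0.011576 ≈ 86.4.

σ₀² = 86.4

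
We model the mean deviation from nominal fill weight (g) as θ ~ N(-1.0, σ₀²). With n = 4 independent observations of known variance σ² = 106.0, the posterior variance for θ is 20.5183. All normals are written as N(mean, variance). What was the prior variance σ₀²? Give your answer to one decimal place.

σ₀² = 90.9

For the Normal–Normal model with known σ², precisions add: τ_n = τ₀ + n/σ².
So 1/σ₀² = 1/20.5183 − 4/106.0 = 0.048737 − 0.037736 = 0.011001.
Hence σ₀² = 1/0.011001 ≈ 90.9.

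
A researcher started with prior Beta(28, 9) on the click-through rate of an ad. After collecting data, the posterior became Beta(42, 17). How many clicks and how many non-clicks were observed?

Under Beta–binomial conjugacy the posterior parameters are (a+s, b+f).
Match parameters: s=42−28=14, f=17−9=8.

14 clicks and 8 non-clicks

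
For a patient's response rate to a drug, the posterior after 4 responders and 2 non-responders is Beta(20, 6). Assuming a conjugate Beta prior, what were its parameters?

Beta(16, 4)

Under Beta–binomial conjugacy the posterior parameters are (a+s, b+f).
Subtract the data counts: 20−4=16, 6−2=4.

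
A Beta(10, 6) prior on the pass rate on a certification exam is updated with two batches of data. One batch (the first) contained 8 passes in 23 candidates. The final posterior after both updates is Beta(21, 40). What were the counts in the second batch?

3 passes and 19 failures

Sequential conjugate updates are equivalent to a single update on the pooled data, so total successes = posterior α − prior α and total failures = posterior β − prior β.
Total across both batches: 21−10=11 passes, 40−6=34 failures.
Subtract the first batch: 11−8=3 passes and 34−15=19 failures.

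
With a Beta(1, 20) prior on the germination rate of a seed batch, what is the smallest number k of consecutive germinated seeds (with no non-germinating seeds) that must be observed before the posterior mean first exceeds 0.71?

k = 48

After k germinated seeds and 0 non-germinating seeds the posterior is Beta(1+k, 20), with mean (1+k)/(1+20+k).
Set (1+k)/(21+k) > 0.71 and solve: k > (0.71·21 − 1)/(1 − 0.71) = 47.966.
The smallest integer exceeding 47.966 is 48, and checking k=48: (49)/(69) = 0.7101 > 0.71.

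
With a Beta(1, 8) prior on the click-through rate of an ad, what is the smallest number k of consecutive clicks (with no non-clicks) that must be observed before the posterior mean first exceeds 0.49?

After k clicks and 0 non-clicks the posterior is Beta(1+k, 8), with mean (1+k)/(1+8+k).
Set (1+k)/(9+k) > 0.49 and solve: k > (0.49·9 − 1)/(1 − 0.49) = 6.686.
The smallest integer exceeding 6.686 is 7.

k = 7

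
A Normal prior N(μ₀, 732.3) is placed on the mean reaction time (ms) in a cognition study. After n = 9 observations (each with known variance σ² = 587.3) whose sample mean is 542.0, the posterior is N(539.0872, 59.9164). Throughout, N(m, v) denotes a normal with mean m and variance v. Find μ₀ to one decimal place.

μ₀ = 506.4

The posterior mean is a precision-weighted average: μ_n = (τ₀μ₀ + τ_data·x̄)/(τ₀+τ_data), with τ₀=1/σ₀² and τ_data=n/σ².
Here τ₀ = 1/732.3 = 0.001366 and τ_data = 9/587.3 = 0.015324, so τ_n = 0.016690.
Rearranging for μ₀: μ₀ = (μ_n·τ_n − τ_data·x̄)/τ₀ = (539.0872·0.016690 − 0.015324·542.0) / 0.001366 = 0.691757/0.001366 ≈ 506.4.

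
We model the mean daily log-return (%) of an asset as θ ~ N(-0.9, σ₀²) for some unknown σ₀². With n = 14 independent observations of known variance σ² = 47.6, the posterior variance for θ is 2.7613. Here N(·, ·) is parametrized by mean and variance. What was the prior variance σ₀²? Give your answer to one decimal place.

σ₀² = 14.7

Posterior precision equals prior precision plus data precision: 1/σ_n² = 1/σ₀² + n/σ².
So 1/σ₀² = 1/2.7613 − 14/47.6 = 0.362148 − 0.294118 = 0.068030.
Hence σ₀² = 1/0.068030 ≈ 14.7.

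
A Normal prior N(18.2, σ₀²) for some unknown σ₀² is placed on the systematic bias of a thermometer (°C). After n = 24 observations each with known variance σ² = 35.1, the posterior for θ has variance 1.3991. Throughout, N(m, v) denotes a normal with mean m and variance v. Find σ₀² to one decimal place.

σ₀² = 32.3

Posterior precision equals prior precision plus data precision: 1/σ_n² = 1/σ₀² + n/σ².
So 1/σ₀² = 1/1.3991 − 24/35.1 = 0.714745 − 0.683761 = 0.030984.
Hence σ₀² = 1/0.030984 ≈ 32.3.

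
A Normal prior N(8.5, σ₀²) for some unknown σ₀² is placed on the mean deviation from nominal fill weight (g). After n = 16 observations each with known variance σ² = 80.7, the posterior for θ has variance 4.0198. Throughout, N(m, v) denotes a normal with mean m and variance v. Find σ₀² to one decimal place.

σ₀² = 19.8

For the Normal–Normal model with known σ², precisions add: τ_n = τ₀ + n/σ².
So 1/σ₀² = 1/4.0198 − 16/80.7 = 0.248769 − 0.198265 = 0.050504.
Hence σ₀² = 1/0.050504 ≈ 19.8.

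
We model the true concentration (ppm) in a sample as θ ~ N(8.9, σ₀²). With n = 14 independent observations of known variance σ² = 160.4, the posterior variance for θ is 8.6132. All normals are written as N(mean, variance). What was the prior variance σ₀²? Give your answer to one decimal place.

For the Normal–Normal model with known σ², precisions add: τ_n = τ₀ + n/σ².
So 1/σ₀² = 1/8.6132 − 14/160.4 = 0.116101 − 0.087282 = 0.028819.
Hence σ₀² = 1/0.028819 ≈ 34.7.

σ₀² = 34.7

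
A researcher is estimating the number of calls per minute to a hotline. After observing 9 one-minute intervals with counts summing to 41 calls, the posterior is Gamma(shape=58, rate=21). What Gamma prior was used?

A Gamma(α, β) prior (rate parametrization) on a Poisson rate with n observations summing to S gives posterior Gamma(α+S, β+n).
So α = 58 − 41 = 17 and β = 21 − 9 = 12.

Gamma(shape=17, rate=12)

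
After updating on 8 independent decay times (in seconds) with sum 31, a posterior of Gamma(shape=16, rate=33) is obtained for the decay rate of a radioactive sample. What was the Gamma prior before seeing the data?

Gamma(shape=8, rate=2)

Gamma–exponential conjugacy: posterior shape = α + n, posterior rate = β + Σtᵢ.
So α = 16 − 8 = 8 and β = 33 − 31 = 2.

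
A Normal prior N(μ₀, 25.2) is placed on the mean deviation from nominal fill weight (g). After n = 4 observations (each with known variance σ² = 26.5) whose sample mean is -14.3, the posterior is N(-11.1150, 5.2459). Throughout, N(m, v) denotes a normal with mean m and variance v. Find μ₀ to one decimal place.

μ₀ = 1.0

The posterior mean is a precision-weighted average: μ_n = (τ₀μ₀ + τ_data·x̄)/(τ₀+τ_data), with τ₀=1/σ₀² and τ_data=n/σ².
Here τ₀ = 1/25.2 = 0.039683 and τ_data = 4/26.5 = 0.150943, so τ_n = 0.190626.
Rearranging for μ₀: μ₀ = (μ_n·τ_n − τ_data·x̄)/τ₀ = (-11.1150·0.190626 − 0.150943·-14.3) / 0.039683 = 0.039677/0.039683 ≈ 1.0.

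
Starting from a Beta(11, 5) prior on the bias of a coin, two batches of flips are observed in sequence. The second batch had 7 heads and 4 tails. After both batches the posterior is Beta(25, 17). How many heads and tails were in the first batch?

7 heads and 8 tails

Sequential conjugate updates are equivalent to a single update on the pooled data, so total successes = posterior α − prior α and total failures = posterior β − prior β.
Total across both batches: 25−11=14 heads, 17−5=12 tails.
Subtract the second batch: 14−7=7 heads and 12−4=8 tails.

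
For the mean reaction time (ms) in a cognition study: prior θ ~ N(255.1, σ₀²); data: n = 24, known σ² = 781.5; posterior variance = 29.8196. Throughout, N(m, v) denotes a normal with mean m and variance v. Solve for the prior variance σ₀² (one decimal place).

Posterior precision equals prior precision plus data precision: 1/σ_n² = 1/σ₀² + n/σ².
So 1/σ₀² = 1/29.8196 − 24/781.5 = 0.033535 − 0.030710 = 0.002825.
Hence σ₀² = 1/0.002825 ≈ 354.0.

σ₀² = 354.0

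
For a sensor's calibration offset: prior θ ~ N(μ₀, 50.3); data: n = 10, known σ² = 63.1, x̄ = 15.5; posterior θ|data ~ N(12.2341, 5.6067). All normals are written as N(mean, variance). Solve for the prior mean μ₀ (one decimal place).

μ₀ = -13.8

The posterior mean is a precision-weighted average: μ_n = (τ₀μ₀ + τ_data·x̄)/(τ₀+τ_data), with τ₀=1/σ₀² and τ_data=n/σ².
Here τ₀ = 1/50.3 = 0.019881 and τ_data = 10/63.1 = 0.158479, so τ_n = 0.178360.
Rearranging for μ₀: μ₀ = (μ_n·τ_n − τ_data·x̄)/τ₀ = (12.2341·0.178360 − 0.158479·15.5) / 0.019881 = -0.274350/0.019881 ≈ -13.8.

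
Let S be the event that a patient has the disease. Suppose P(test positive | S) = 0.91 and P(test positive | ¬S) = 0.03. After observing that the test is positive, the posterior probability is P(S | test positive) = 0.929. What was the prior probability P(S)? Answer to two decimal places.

P(S) = 0.30

In odds form, posterior odds = prior odds × likelihood ratio, so prior odds = posterior odds ÷ LR.
Posterior odds = 0.929/(1−0.929) = 13.0845. LR = 0.91/0.03 = 30.3333.
Prior odds = 13.0845/30.3333 = 0.4314, so P(S) = 0.4314/(1+0.4314) ≈ 0.30.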